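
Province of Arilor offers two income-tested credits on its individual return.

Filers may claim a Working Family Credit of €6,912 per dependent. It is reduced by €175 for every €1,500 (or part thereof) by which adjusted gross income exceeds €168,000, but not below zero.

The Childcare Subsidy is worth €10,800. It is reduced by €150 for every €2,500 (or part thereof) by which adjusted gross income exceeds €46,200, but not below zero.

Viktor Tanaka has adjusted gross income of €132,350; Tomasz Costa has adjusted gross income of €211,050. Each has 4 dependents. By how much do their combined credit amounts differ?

Viktor (€132,350): Working Family Credit: base = 4 × €6,912 = €27,648. €132,350 is at or below the €168,000 threshold, so the full €27,648 applies. Childcare Subsidy: income exceeds €46,200 by €86,150, which is 35 full-or-partial €2,500 increments; reduction = 35 × €150 = €5,250, leaving €5,550. total €27,648 + €5,550 = €33,198
Tomasz (€211,050): Working Family Credit: base = 4 × €6,912 = €27,648. income exceeds €168,000 by €43,050, which is 29 full-or-partial €1,500 increments; reduction = 29 × €175 = €5,075, leaving €22,573. Childcare Subsidy: income exceeds €46,200 by €164,850, which is 66 full-or-partial €2,500 increments; reduction = 66 × €150 = €9,900, leaving €900. total €22,573 + €900 = €23,473
Difference: |€33,198 − €23,473| = €9,725.

€9,725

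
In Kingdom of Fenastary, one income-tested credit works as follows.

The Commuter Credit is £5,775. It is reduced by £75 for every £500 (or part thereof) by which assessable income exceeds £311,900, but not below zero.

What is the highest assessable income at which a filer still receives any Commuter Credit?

£349,900

After 76 increments the reduction is 76 × £75 = £5,700, leaving £75; one more increment wipes it out. Increment 76 ends at excess 76 × £500 = £38,000, so the highest qualifying income is £311,900 + £38,000 = £349,900.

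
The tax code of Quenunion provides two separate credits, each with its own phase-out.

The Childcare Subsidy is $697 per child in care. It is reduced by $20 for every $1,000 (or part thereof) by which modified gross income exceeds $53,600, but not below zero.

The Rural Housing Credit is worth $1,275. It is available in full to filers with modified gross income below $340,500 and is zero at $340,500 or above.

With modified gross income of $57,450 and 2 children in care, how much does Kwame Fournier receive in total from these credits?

Childcare Subsidy: base = 2 × $697 = $1,394. income exceeds $53,600 by $3,850, which is 4 full-or-partial $1,000 increments; reduction = 4 × $20 = $80, leaving $1,314.
Rural Housing Credit: $57,450 is below the $340,500 cutoff, so the full $1,275 applies.
Total: $1,314 + $1,275 = $2,589.

$2,589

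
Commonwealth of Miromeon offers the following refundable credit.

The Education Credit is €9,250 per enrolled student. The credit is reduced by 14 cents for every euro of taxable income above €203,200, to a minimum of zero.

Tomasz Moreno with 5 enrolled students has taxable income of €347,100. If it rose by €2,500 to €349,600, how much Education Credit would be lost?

At €347,100 — base = 5 × €9,250 = €46,250. 14% of the €143,900 excess over €203,200 is €20,146; credit = €46,250 − €20,146 = €26,104.
At €349,600 — base = 5 × €9,250 = €46,250. 14% of the €146,400 excess over €203,200 is €20,496; credit = €46,250 − €20,496 = €25,754.
Lost: €26,104 − €25,754 = €350.

€350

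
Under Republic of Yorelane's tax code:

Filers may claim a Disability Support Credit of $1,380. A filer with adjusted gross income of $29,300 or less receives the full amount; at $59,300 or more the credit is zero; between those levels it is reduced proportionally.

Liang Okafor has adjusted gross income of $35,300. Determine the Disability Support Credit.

Disability Support Credit: $35,300 is $6,000 into a $30,000 phase-out range, leaving 24,000/30,000 of the credit: $1,380 × 24,000/30,000 = $1,104.

$1,104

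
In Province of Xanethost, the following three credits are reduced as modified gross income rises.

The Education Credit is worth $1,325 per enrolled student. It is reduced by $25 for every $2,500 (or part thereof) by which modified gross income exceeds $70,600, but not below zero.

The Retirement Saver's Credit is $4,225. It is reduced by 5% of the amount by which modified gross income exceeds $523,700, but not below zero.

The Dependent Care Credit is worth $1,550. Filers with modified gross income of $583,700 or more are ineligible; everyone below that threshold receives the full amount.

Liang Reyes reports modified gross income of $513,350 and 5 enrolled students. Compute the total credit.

Education Credit: base = 5 × $1,325 = $6,625. income exceeds $70,600 by $442,750, which is 178 full-or-partial $2,500 increments; reduction = 178 × $25 = $4,450, leaving $2,175.
Retirement Saver's Credit: $513,350 is at or below the $523,700 threshold, so the full $4,225 applies.
Dependent Care Credit: $513,350 is below the $583,700 cutoff, so the full $1,550 applies.
Total: $2,175 + $4,225 + $1,550 = $7,950.

$7,950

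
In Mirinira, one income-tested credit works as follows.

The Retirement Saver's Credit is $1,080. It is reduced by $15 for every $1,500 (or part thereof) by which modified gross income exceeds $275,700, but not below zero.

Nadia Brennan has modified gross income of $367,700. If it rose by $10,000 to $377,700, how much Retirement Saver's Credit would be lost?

At $367,700 — income exceeds $275,700 by $92,000, which is 62 full-or-partial $1,500 increments; reduction = 62 × $15 = $930, leaving $150.
At $377,700 — income exceeds $275,700 by $102,000, which is 68 full-or-partial $1,500 increments; reduction = 68 × $15 = $1,020, leaving $60.
Lost: $150 − $60 = $90.

$90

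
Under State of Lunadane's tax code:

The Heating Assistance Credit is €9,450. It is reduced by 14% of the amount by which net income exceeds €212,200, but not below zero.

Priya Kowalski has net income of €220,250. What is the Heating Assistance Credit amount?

€8,323

Heating Assistance Credit: 14% of the €8,050 excess over €212,200 is €1,127; credit = €9,450 − €1,127 = €8,323.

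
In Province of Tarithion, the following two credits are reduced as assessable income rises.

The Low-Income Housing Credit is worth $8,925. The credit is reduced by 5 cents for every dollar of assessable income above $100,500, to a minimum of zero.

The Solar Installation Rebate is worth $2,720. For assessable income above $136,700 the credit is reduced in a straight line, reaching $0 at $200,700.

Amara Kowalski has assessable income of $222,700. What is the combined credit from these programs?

$2,815

Low-Income Housing Credit: 5% of the $122,200 excess over $100,500 is $6,110; credit = $8,925 − $6,110 = $2,815.
Solar Installation Rebate: $222,700 is at or above $200,700, so the credit is $0.
Total: $2,815 + $0 = $2,815.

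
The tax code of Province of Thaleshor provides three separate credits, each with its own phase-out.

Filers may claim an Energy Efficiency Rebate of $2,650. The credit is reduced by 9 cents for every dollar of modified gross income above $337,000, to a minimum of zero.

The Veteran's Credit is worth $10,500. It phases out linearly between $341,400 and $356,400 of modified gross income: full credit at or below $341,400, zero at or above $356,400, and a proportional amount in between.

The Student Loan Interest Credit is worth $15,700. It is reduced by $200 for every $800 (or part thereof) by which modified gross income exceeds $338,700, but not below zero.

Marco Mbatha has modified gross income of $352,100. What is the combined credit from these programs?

$16,601

Energy Efficiency Rebate: 9% of the $15,100 excess over $337,000 is $1,359; credit = $2,650 − $1,359 = $1,291.
Veteran's Credit: $352,100 is $10,700 into a $15,000 phase-out range, leaving 4,300/15,000 of the credit: $10,500 × 4,300/15,000 = $3,010.
Student Loan Interest Credit: income exceeds $338,700 by $13,400, which is 17 full-or-partial $800 increments; reduction = 17 × $200 = $3,400, leaving $12,300.
Total: $1,291 + $3,010 + $12,300 = $16,601.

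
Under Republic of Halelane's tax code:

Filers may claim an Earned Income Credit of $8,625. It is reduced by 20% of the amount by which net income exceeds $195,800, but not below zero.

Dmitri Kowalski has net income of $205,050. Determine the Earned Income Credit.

Earned Income Credit: 20% of the $9,250 excess over $195,800 is $1,850; credit = $8,625 − $1,850 = $6,775.

$6,775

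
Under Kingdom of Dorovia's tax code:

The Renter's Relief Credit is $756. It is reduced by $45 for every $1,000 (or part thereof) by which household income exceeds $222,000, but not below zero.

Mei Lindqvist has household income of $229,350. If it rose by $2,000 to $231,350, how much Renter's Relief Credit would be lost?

$90

At $229,350 — income exceeds $222,000 by $7,350, which is 8 full-or-partial $1,000 increments; reduction = 8 × $45 = $360, leaving $396.
At $231,350 — income exceeds $222,000 by $9,350, which is 10 full-or-partial $1,000 increments; reduction = 10 × $45 = $450, leaving $306.
Lost: $396 − $306 = $90.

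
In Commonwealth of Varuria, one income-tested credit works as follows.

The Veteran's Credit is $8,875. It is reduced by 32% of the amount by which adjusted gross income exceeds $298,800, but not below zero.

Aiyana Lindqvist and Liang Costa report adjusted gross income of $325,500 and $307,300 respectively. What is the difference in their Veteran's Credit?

$5,824

Aiyana ($325,500): Veteran's Credit: 32% of the $26,700 excess over $298,800 is $8,544; credit = $8,875 − $8,544 = $331.
Liang ($307,300): Veteran's Credit: 32% of the $8,500 excess over $298,800 is $2,720; credit = $8,875 − $2,720 = $6,155.
Difference: |$331 − $6,155| = $5,824.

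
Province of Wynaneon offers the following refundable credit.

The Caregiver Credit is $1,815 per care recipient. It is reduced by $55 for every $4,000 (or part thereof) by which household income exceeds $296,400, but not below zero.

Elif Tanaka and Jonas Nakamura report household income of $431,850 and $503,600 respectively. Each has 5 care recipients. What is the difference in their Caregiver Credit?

$990

Elif ($431,850): Caregiver Credit: base = 5 × $1,815 = $9,075. income exceeds $296,400 by $135,450, which is 34 full-or-partial $4,000 increments; reduction = 34 × $55 = $1,870, leaving $7,205.
Jonas ($503,600): Caregiver Credit: base = 5 × $1,815 = $9,075. income exceeds $296,400 by $207,200, which is 52 full-or-partial $4,000 increments; reduction = 52 × $55 = $2,860, leaving $6,215.
Difference: |$7,205 − $6,215| = $990.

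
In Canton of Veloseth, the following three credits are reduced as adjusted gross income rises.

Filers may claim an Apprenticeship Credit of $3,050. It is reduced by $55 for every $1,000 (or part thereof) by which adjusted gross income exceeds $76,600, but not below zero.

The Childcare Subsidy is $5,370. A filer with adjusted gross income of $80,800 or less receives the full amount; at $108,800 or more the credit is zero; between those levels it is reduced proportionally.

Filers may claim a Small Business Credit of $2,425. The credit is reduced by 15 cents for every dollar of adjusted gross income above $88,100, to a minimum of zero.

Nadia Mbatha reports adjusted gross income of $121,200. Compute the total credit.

Apprenticeship Credit: income exceeds $76,600 by $44,600, which is 45 full-or-partial $1,000 increments; reduction = 45 × $55 = $2,475, leaving $575.
Childcare Subsidy: $121,200 is at or above $108,800, so the credit is $0.
Small Business Credit: 15% of the $33,100 excess over $88,100 is $4,965 ≥ base, so the credit is $0.
Total: $575 + $0 + $0 = $575.

$575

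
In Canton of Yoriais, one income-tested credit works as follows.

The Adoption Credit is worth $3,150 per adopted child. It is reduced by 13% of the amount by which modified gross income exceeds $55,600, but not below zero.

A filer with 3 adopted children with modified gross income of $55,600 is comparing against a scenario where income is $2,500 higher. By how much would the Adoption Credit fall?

$325

At $55,600 — base = 3 × $3,150 = $9,450. $55,600 is at or below the $55,600 threshold, so the full $9,450 applies.
At $58,100 — base = 3 × $3,150 = $9,450. 13% of the $2,500 excess over $55,600 is $325; credit = $9,450 − $325 = $9,125.
Lost: $9,450 − $9,125 = $325.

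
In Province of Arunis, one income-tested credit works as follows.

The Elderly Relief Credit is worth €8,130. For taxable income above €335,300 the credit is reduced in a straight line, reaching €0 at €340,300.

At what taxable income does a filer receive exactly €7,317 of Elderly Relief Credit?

€7,317 is 7,317/8,130 of the full €8,130, so 813/8,130 of the €5,000 range has been used: income = €335,300 + €5,000 × 813/8,130 = €335,800.

€335,800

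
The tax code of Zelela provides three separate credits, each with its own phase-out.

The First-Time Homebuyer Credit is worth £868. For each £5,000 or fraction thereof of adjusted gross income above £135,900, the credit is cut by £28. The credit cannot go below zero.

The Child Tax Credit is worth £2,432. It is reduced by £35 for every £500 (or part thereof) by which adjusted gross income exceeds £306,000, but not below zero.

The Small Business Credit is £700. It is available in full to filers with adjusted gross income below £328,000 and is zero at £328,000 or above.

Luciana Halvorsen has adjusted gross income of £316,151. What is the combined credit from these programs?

First-Time Homebuyer Credit: income exceeds £135,900 by £180,251 → 37 increments × £28 = £1,036 ≥ base, so the credit is £0.
Child Tax Credit: income exceeds £306,000 by £10,151, which is 21 full-or-partial £500 increments; reduction = 21 × £35 = £735, leaving £1,697.
Small Business Credit: £316,151 is below the £328,000 cutoff, so the full £700 applies.
Total: £0 + £1,697 + £700 = £2,397.

£2,397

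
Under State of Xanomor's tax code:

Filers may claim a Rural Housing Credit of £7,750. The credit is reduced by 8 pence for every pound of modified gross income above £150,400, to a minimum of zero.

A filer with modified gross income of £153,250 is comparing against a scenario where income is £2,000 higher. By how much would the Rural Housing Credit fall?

At £153,250 — 8% of the £2,850 excess over £150,400 is £228; credit = £7,750 − £228 = £7,522.
At £155,250 — 8% of the £4,850 excess over £150,400 is £388; credit = £7,750 − £388 = £7,362.
Lost: £7,522 − £7,362 = £160.

£160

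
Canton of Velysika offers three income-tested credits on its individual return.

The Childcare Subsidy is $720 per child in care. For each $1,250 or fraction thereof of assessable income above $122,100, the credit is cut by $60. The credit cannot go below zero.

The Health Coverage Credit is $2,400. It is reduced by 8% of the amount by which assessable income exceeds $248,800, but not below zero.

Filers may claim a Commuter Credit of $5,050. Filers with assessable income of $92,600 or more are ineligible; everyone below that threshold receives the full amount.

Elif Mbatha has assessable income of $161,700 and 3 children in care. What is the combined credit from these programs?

Childcare Subsidy: base = 3 × $720 = $2,160. income exceeds $122,100 by $39,600, which is 32 full-or-partial $1,250 increments; reduction = 32 × $60 = $1,920, leaving $240.
Health Coverage Credit: $161,700 is at or below the $248,800 threshold, so the full $2,400 applies.
Commuter Credit: $161,700 meets or exceeds the $92,600 cutoff, so the credit is $0.
Total: $240 + $2,400 + $0 = $2,640.

$2,640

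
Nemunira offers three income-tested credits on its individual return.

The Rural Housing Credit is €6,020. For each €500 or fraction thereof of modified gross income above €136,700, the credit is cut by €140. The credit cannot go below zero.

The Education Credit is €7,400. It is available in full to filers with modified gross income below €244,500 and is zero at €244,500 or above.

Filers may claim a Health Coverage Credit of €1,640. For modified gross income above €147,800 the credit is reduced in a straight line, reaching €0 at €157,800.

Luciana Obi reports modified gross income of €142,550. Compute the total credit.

Rural Housing Credit: income exceeds €136,700 by €5,850, which is 12 full-or-partial €500 increments; reduction = 12 × €140 = €1,680, leaving €4,340.
Education Credit: €142,550 is below the €244,500 cutoff, so the full €7,400 applies.
Health Coverage Credit: €142,550 is at or below the €147,800 threshold, so the full €1,640 applies.
Total: €4,340 + €7,400 + €1,640 = €13,380.

€13,380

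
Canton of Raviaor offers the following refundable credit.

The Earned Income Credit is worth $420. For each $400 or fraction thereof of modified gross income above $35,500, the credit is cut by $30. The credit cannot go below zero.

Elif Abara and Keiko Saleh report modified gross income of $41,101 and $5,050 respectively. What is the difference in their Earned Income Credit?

Elif ($41,101): Earned Income Credit: income exceeds $35,500 by $5,601 → 15 increments × $30 = $450 ≥ base, so the credit is $0.
Keiko ($5,050): Earned Income Credit: $5,050 is at or below the $35,500 threshold, so the full $420 applies.
Difference: |$0 − $420| = $420.

$420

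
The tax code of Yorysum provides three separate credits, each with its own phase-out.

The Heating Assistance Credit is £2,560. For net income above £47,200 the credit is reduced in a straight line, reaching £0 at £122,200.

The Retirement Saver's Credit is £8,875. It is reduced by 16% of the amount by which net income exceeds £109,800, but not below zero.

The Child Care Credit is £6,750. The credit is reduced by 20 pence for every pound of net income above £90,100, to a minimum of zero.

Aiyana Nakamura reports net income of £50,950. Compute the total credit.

Heating Assistance Credit: £50,950 is £3,750 into a £75,000 phase-out range, leaving 71,250/75,000 of the credit: £2,560 × 71,250/75,000 = £2,432.
Retirement Saver's Credit: £50,950 is at or below the £109,800 threshold, so the full £8,875 applies.
Child Care Credit: £50,950 is at or below the £90,100 threshold, so the full £6,750 applies.
Total: £2,432 + £8,875 + £6,750 = £18,057.

£18,057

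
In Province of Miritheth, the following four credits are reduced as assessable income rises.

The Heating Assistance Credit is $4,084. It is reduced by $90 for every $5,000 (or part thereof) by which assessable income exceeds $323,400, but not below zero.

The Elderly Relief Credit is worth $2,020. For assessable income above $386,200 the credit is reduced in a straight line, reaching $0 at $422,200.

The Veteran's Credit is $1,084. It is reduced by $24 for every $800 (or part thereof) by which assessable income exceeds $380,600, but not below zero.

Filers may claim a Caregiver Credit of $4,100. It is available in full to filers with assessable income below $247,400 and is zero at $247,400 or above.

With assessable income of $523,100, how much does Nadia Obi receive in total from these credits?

$484

Heating Assistance Credit: income exceeds $323,400 by $199,700, which is 40 full-or-partial $5,000 increments; reduction = 40 × $90 = $3,600, leaving $484.
Elderly Relief Credit: $523,100 is at or above $422,200, so the credit is $0.
Veteran's Credit: income exceeds $380,600 by $142,500 → 179 increments × $24 = $4,296 ≥ base, so the credit is $0.
Caregiver Credit: $523,100 meets or exceeds the $247,400 cutoff, so the credit is $0.
Total: $484 + $0 + $0 + $0 = $484.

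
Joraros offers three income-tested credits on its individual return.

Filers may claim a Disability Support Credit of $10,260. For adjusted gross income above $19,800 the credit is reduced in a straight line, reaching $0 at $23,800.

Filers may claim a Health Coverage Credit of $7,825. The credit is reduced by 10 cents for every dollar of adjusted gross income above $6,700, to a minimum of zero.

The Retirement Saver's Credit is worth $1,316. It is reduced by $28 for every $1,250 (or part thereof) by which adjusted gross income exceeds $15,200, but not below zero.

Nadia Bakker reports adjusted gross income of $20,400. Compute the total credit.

$16,352

Disability Support Credit: $20,400 is $600 into a $4,000 phase-out range, leaving 3,400/4,000 of the credit: $10,260 × 3,400/4,000 = $8,721.
Health Coverage Credit: 10% of the $13,700 excess over $6,700 is $1,370; credit = $7,825 − $1,370 = $6,455.
Retirement Saver's Credit: income exceeds $15,200 by $5,200, which is 5 full-or-partial $1,250 increments; reduction = 5 × $28 = $140, leaving $1,176.
Total: $8,721 + $6,455 + $1,176 = $16,352.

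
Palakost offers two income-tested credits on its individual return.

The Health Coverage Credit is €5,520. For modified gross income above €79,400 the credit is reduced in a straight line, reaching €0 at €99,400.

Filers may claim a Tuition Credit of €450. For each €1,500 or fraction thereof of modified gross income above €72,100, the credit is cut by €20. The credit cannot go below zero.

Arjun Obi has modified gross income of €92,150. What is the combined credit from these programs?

Health Coverage Credit: €92,150 is €12,750 into a €20,000 phase-out range, leaving 7,250/20,000 of the credit: €5,520 × 7,250/20,000 = €2,001.
Tuition Credit: income exceeds €72,100 by €20,050, which is 14 full-or-partial €1,500 increments; reduction = 14 × €20 = €280, leaving €170.
Total: €2,001 + €170 = €2,171.

€2,171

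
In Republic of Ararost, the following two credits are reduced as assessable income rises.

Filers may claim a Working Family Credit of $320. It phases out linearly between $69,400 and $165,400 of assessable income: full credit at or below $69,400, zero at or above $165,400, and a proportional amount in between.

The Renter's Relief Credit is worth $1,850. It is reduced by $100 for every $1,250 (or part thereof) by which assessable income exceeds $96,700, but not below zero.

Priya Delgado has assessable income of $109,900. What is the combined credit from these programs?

Working Family Credit: $109,900 is $40,500 into a $96,000 phase-out range, leaving 55,500/96,000 of the credit: $320 × 55,500/96,000 = $185.
Renter's Relief Credit: income exceeds $96,700 by $13,200, which is 11 full-or-partial $1,250 increments; reduction = 11 × $100 = $1,100, leaving $750.
Total: $185 + $750 = $935.

$935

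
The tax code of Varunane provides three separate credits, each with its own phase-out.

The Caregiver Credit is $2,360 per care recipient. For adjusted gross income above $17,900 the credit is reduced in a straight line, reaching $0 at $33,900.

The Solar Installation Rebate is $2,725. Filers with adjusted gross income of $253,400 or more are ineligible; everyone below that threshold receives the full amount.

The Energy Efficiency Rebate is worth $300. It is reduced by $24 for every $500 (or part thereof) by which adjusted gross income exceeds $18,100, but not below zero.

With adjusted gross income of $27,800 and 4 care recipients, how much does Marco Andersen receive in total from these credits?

$6,324

Caregiver Credit: base = 4 × $2,360 = $9,440. $27,800 is $9,900 into a $16,000 phase-out range, leaving 6,100/16,000 of the credit: $9,440 × 6,100/16,000 = $3,599.
Solar Installation Rebate: $27,800 is below the $253,400 cutoff, so the full $2,725 applies.
Energy Efficiency Rebate: income exceeds $18,100 by $9,700 → 20 increments × $24 = $480 ≥ base, so the credit is $0.
Total: $3,599 + $2,725 + $0 = $6,324.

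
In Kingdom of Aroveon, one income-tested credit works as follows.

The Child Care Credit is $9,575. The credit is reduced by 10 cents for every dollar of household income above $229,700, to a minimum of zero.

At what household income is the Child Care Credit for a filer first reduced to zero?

$325,450

The credit falls by 10% of each dollar above $229,700, so it reaches zero when the excess is $9,575 / 10% = $95,750: income = $229,700 + $95,750 = $325,450.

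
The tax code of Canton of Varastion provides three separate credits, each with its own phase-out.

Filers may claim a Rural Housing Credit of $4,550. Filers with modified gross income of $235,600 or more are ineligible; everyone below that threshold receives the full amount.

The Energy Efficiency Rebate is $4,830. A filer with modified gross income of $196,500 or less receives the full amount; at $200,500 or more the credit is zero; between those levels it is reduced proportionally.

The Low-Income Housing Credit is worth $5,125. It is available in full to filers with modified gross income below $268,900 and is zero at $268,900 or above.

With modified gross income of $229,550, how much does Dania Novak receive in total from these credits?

Rural Housing Credit: $229,550 is below the $235,600 cutoff, so the full $4,550 applies.
Energy Efficiency Rebate: $229,550 is at or above $200,500, so the credit is $0.
Low-Income Housing Credit: $229,550 is below the $268,900 cutoff, so the full $5,125 applies.
Total: $4,550 + $0 + $5,125 = $9,675.

$9,675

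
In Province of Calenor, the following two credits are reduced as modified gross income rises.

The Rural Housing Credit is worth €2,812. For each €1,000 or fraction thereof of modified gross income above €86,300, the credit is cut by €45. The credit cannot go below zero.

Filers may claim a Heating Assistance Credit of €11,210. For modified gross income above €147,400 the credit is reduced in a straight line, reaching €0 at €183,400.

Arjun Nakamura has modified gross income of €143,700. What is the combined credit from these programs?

Rural Housing Credit: income exceeds €86,300 by €57,400, which is 58 full-or-partial €1,000 increments; reduction = 58 × €45 = €2,610, leaving €202.
Heating Assistance Credit: €143,700 is at or below the €147,400 threshold, so the full €11,210 applies.
Total: €202 + €11,210 = €11,412.

€11,412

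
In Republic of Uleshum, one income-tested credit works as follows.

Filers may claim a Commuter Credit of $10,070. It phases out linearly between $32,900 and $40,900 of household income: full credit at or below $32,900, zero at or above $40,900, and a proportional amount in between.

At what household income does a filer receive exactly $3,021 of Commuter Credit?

$3,021 is 3,021/10,070 of the full $10,070, so 7,049/10,070 of the $8,000 range has been used: income = $32,900 + $8,000 × 7,049/10,070 = $38,500.

$38,500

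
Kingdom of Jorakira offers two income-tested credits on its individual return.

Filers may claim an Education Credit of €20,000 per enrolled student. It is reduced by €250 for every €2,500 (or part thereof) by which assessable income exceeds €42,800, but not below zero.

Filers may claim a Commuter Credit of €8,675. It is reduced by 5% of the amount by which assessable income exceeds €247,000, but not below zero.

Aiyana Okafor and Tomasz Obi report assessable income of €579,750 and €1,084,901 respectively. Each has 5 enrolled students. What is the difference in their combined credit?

€46,250

Aiyana (€579,750): Education Credit: base = 5 × €20,000 = €100,000. income exceeds €42,800 by €536,950, which is 215 full-or-partial €2,500 increments; reduction = 215 × €250 = €53,750, leaving €46,250. Commuter Credit: 5% of the €332,750 excess over €247,000 is €16,637.50 ≥ base, so the credit is €0. total €46,250 + €0 = €46,250
Tomasz (€1,084,901): Education Credit: base = 5 × €20,000 = €100,000. income exceeds €42,800 by €1,042,101 → 417 increments × €250 = €104,250 ≥ base, so the credit is €0. Commuter Credit: 5% of the €837,901 excess over €247,000 is €41,895.05 ≥ base, so the credit is €0. total €0 + €0 = €0
Difference: |€46,250 − €0| = €46,250.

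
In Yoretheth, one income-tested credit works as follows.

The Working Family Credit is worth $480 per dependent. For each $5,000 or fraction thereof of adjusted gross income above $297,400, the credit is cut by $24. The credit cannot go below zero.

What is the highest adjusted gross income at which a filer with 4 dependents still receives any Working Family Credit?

Full credit = 4 × $480 = $1,920.
After 79 increments the reduction is 79 × $24 = $1,896, leaving $24; one more increment wipes it out. Increment 79 ends at excess 79 × $5,000 = $395,000, so the highest qualifying income is $297,400 + $395,000 = $692,400.

$692,400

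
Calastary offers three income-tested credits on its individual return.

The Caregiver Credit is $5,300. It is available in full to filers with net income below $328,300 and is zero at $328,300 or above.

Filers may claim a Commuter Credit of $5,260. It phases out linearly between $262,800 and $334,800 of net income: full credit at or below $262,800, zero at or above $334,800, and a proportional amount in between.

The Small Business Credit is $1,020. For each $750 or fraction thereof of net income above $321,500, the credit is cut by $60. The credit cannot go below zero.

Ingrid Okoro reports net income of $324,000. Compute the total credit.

$6,869

Caregiver Credit: $324,000 is below the $328,300 cutoff, so the full $5,300 applies.
Commuter Credit: $324,000 is $61,200 into a $72,000 phase-out range, leaving 10,800/72,000 of the credit: $5,260 × 10,800/72,000 = $789.
Small Business Credit: income exceeds $321,500 by $2,500, which is 4 full-or-partial $750 increments; reduction = 4 × $60 = $240, leaving $780.
Total: $5,300 + $789 + $780 = $6,869.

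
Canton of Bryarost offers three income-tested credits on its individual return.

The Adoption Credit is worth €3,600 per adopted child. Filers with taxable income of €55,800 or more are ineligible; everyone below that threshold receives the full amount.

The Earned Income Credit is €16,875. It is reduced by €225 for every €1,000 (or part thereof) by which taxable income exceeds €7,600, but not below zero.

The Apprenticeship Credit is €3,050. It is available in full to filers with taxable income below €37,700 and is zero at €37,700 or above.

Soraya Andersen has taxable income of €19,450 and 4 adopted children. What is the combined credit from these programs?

€31,625

Adoption Credit: base = 4 × €3,600 = €14,400. €19,450 is below the €55,800 cutoff, so the full €14,400 applies.
Earned Income Credit: income exceeds €7,600 by €11,850, which is 12 full-or-partial €1,000 increments; reduction = 12 × €225 = €2,700, leaving €14,175.
Apprenticeship Credit: €19,450 is below the €37,700 cutoff, so the full €3,050 applies.
Total: €14,400 + €14,175 + €3,050 = €31,625.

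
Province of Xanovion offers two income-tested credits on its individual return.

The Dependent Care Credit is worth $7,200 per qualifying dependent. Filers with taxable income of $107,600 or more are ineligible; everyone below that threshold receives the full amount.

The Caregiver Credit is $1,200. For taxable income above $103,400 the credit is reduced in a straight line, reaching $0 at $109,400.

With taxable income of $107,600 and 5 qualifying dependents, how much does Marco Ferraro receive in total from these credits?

$360

Dependent Care Credit: base = 5 × $7,200 = $36,000. $107,600 meets or exceeds the $107,600 cutoff, so the credit is $0.
Caregiver Credit: $107,600 is $4,200 into a $6,000 phase-out range, leaving 1,800/6,000 of the credit: $1,200 × 1,800/6,000 = $360.
Total: $0 + $360 = $360.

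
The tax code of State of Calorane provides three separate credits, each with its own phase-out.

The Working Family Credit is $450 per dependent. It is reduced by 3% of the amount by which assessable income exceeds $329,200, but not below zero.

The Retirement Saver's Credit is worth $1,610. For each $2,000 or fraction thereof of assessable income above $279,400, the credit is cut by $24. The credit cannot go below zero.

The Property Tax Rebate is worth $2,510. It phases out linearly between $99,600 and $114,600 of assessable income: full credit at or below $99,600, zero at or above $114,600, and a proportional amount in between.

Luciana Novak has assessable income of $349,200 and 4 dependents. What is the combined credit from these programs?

Working Family Credit: base = 4 × $450 = $1,800. 3% of the $20,000 excess over $329,200 is $600; credit = $1,800 − $600 = $1,200.
Retirement Saver's Credit: income exceeds $279,400 by $69,800, which is 35 full-or-partial $2,000 increments; reduction = 35 × $24 = $840, leaving $770.
Property Tax Rebate: $349,200 is at or above $114,600, so the credit is $0.
Total: $1,200 + $770 + $0 = $1,970.

$1,970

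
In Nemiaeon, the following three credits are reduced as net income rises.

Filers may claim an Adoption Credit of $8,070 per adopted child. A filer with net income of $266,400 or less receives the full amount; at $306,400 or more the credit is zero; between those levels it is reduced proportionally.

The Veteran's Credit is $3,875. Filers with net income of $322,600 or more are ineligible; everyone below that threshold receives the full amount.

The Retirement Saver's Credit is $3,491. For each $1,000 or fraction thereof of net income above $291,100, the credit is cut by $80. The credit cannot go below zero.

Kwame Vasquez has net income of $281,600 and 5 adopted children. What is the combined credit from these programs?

$32,383

Adoption Credit: base = 5 × $8,070 = $40,350. $281,600 is $15,200 into a $40,000 phase-out range, leaving 24,800/40,000 of the credit: $40,350 × 24,800/40,000 = $25,017.
Veteran's Credit: $281,600 is below the $322,600 cutoff, so the full $3,875 applies.
Retirement Saver's Credit: $281,600 is at or below the $291,100 threshold, so the full $3,491 applies.
Total: $25,017 + $3,875 + $3,491 = $32,383.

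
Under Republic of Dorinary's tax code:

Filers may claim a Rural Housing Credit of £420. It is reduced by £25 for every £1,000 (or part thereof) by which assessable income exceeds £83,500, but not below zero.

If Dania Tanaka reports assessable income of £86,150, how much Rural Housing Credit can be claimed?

Rural Housing Credit: income exceeds £83,500 by £2,650, which is 3 full-or-partial £1,000 increments; reduction = 3 × £25 = £75, leaving £345.

£345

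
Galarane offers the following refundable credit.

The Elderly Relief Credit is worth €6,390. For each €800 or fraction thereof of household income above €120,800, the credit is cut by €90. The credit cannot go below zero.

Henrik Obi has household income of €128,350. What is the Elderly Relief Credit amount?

€5,490

Elderly Relief Credit: income exceeds €120,800 by €7,550, which is 10 full-or-partial €800 increments; reduction = 10 × €90 = €900, leaving €5,490.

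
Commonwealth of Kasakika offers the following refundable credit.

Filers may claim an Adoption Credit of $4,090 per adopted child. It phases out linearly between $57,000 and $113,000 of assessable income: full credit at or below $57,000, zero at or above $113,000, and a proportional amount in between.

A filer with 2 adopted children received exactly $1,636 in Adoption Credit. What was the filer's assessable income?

Full credit = 2 × $4,090 = $8,180.
$1,636 is 1,636/8,180 of the full $8,180, so 6,544/8,180 of the $56,000 range has been used: income = $57,000 + $56,000 × 6,544/8,180 = $101,800.

$101,800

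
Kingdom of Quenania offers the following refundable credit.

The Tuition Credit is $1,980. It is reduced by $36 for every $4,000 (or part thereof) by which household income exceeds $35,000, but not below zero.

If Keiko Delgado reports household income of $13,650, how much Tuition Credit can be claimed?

Tuition Credit: $13,650 is at or below the $35,000 threshold, so the full $1,980 applies.

$1,980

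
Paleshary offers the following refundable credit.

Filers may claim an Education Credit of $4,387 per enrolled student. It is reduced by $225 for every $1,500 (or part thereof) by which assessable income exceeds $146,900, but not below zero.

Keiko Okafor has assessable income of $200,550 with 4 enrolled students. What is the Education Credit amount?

Education Credit: base = 4 × $4,387 = $17,548. income exceeds $146,900 by $53,650, which is 36 full-or-partial $1,500 increments; reduction = 36 × $225 = $8,100, leaving $9,448.

$9,448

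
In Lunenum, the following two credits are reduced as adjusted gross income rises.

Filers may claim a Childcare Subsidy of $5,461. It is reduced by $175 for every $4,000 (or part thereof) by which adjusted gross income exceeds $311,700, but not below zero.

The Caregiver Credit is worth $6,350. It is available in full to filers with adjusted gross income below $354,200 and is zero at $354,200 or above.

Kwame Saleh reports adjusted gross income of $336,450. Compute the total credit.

Childcare Subsidy: income exceeds $311,700 by $24,750, which is 7 full-or-partial $4,000 increments; reduction = 7 × $175 = $1,225, leaving $4,236.
Caregiver Credit: $336,450 is below the $354,200 cutoff, so the full $6,350 applies.
Total: $4,236 + $6,350 = $10,586.

$10,586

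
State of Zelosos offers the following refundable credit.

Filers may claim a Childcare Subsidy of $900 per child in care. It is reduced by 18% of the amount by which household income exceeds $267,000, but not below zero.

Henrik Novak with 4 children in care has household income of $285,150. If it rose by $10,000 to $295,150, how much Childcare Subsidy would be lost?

At $285,150 — base = 4 × $900 = $3,600. 18% of the $18,150 excess over $267,000 is $3,267; credit = $3,600 − $3,267 = $333.
At $295,150 — base = 4 × $900 = $3,600. 18% of the $28,150 excess over $267,000 is $5,067 ≥ base, so the credit is $0.
Lost: $333 − $0 = $333.

$333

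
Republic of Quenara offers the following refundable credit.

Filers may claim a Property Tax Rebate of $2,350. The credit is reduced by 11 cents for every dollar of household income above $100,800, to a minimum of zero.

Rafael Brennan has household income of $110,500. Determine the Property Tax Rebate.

$1,283

Property Tax Rebate: 11% of the $9,700 excess over $100,800 is $1,067; credit = $2,350 − $1,067 = $1,283.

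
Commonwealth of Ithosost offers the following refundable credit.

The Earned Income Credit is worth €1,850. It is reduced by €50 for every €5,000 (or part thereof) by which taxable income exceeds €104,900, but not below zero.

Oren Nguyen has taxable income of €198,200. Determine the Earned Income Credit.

Earned Income Credit: income exceeds €104,900 by €93,300, which is 19 full-or-partial €5,000 increments; reduction = 19 × €50 = €950, leaving €900.

€900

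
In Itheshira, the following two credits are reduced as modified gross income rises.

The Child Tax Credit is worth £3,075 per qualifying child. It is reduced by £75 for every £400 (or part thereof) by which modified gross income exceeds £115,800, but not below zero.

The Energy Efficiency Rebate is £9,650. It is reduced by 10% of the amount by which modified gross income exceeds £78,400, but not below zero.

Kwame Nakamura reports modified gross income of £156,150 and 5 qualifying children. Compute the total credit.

Child Tax Credit: base = 5 × £3,075 = £15,375. income exceeds £115,800 by £40,350, which is 101 full-or-partial £400 increments; reduction = 101 × £75 = £7,575, leaving £7,800.
Energy Efficiency Rebate: 10% of the £77,750 excess over £78,400 is £7,775; credit = £9,650 − £7,775 = £1,875.
Total: £7,800 + £1,875 = £9,675.

£9,675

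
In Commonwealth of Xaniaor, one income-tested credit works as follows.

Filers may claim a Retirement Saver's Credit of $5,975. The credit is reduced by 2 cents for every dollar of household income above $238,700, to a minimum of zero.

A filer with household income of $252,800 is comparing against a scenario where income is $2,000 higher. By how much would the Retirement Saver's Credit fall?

At $252,800 — 2% of the $14,100 excess over $238,700 is $282; credit = $5,975 − $282 = $5,693.
At $254,800 — 2% of the $16,100 excess over $238,700 is $322; credit = $5,975 − $322 = $5,653.
Lost: $5,693 − $5,653 = $40.

$40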